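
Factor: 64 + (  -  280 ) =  - 2^3 * 3^3 = - 216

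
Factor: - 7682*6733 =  - 51722906 = -2^1*23^1* 167^1* 6733^1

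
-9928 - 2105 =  -12033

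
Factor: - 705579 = -3^1 * 7^1*33599^1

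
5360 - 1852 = 3508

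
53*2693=142729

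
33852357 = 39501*857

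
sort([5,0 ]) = [ 0,5] 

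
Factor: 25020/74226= 2^1 * 3^1*5^1*89^( - 1 ) = 30/89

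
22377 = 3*7459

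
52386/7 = 7483 + 5/7= 7483.71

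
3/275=3/275 = 0.01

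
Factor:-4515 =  - 3^1*5^1*7^1*43^1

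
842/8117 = 842/8117=0.10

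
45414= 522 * 87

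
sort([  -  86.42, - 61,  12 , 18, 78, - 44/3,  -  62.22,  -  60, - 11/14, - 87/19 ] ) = [-86.42, - 62.22 , - 61, - 60, - 44/3,-87/19, - 11/14,12, 18, 78 ] 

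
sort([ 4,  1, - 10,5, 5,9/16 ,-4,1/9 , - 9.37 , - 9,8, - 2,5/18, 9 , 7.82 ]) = [ - 10 , - 9.37, - 9, - 4, - 2, 1/9,5/18,9/16 , 1,4,5,  5,7.82,8, 9]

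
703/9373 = 703/9373 = 0.08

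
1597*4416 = 7052352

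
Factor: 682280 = 2^3*5^1*37^1*461^1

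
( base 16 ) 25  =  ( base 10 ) 37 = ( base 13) 2B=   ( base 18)21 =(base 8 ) 45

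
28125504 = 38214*736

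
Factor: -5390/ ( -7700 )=7/10 = 2^( - 1)* 5^ (  -  1)*7^1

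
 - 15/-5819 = 15/5819 = 0.00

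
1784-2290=  -  506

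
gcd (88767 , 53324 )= 1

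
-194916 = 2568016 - 2762932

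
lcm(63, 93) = 1953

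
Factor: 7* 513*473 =3^3*7^1*11^1 * 19^1*43^1 = 1698543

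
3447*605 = 2085435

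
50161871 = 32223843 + 17938028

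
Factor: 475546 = 2^1*47^1 * 5059^1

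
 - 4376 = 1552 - 5928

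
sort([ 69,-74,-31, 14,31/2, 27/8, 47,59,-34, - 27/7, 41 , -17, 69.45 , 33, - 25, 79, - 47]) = [-74, - 47,-34, - 31,  -  25, - 17,  -  27/7, 27/8,  14, 31/2,33,41, 47,59, 69,69.45, 79] 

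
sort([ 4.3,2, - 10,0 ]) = [ - 10,0,2, 4.3 ]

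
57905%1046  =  375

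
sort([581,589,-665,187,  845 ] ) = [ - 665,187 , 581,589,845]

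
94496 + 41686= 136182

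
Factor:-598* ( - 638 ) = 2^2*11^1 * 13^1* 23^1 * 29^1  =  381524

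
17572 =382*46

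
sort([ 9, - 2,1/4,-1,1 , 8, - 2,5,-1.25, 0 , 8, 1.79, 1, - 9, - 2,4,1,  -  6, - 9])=[ - 9,-9, - 6,  -  2, - 2, - 2, - 1.25, - 1,0,1/4,1,1,1,1.79, 4, 5, 8,8,9]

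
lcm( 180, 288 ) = 1440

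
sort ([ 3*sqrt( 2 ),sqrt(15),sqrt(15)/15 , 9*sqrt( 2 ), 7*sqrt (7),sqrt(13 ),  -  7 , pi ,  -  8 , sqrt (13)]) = [ - 8 , - 7,  sqrt(15)/15, pi,  sqrt( 13),  sqrt (13),sqrt( 15 ), 3* sqrt(2) , 9 * sqrt(2), 7*sqrt(7)] 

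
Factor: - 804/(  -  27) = 268/9 = 2^2*3^(- 2) * 67^1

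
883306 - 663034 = 220272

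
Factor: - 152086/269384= - 2^ ( - 2 )*11^1*31^1*151^(-1) = -  341/604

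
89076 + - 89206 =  -130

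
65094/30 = 2169+4/5 = 2169.80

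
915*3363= 3077145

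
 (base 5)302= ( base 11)70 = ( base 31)2f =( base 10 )77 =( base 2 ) 1001101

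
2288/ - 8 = -286+0/1 = - 286.00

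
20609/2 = 20609/2 = 10304.50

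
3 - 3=0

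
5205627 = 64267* 81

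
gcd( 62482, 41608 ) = 14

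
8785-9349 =-564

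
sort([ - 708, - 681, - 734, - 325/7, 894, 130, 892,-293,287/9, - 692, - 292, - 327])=[ - 734, -708, - 692 , - 681 , - 327, - 293, - 292, - 325/7,287/9, 130, 892, 894] 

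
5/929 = 5/929 = 0.01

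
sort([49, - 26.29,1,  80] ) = [-26.29 , 1 , 49,80 ] 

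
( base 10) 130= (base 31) 46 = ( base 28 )4i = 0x82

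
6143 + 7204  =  13347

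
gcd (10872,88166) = 2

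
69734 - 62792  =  6942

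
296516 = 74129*4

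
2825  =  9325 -6500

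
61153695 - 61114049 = 39646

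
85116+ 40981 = 126097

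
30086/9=30086/9=3342.89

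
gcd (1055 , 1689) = 1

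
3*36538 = 109614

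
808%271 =266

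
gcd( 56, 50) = 2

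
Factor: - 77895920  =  - 2^4 * 5^1 * 47^1 * 20717^1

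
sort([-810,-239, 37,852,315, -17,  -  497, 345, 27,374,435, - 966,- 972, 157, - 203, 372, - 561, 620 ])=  [ - 972, - 966, - 810, - 561,  -  497,-239 ,- 203, - 17,27,37,157, 315,  345,  372,374,435,620 , 852]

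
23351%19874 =3477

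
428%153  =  122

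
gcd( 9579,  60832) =1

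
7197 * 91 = 654927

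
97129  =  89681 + 7448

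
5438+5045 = 10483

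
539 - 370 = 169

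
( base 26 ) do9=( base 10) 9421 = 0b10010011001101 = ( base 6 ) 111341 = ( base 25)F1L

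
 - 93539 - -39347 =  - 54192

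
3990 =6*665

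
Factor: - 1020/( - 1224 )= 2^ ( -1)*3^( - 1 )* 5^1 = 5/6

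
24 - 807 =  - 783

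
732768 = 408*1796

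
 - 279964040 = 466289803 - 746253843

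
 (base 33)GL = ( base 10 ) 549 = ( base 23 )10k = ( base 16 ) 225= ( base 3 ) 202100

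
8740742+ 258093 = 8998835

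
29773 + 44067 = 73840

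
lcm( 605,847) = 4235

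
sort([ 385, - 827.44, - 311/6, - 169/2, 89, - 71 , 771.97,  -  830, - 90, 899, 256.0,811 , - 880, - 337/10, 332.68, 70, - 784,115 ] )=[ - 880, - 830, - 827.44, - 784,-90, - 169/2, - 71,- 311/6,- 337/10,70,89, 115,  256.0,332.68, 385, 771.97, 811,899] 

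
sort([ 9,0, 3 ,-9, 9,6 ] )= [ - 9, 0,3, 6, 9, 9]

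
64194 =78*823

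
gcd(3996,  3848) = 148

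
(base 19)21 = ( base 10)39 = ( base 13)30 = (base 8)47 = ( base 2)100111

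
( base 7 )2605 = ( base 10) 985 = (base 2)1111011001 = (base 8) 1731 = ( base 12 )6a1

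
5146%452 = 174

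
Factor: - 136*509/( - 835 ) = 69224/835=2^3 * 5^( - 1 )*17^1*167^( - 1) * 509^1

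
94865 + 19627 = 114492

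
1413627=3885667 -2472040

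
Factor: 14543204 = 2^2*13^1*307^1*911^1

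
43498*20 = 869960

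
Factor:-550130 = - 2^1*5^1*7^1*29^1*271^1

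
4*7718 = 30872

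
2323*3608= 8381384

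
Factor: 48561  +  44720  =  93281  =  93281^1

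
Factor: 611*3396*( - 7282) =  - 15109829592 = -  2^3*3^1*11^1*13^1 * 47^1*283^1*331^1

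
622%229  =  164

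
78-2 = 76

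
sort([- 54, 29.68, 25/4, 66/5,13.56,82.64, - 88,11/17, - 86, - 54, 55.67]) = [- 88,-86, - 54, - 54,11/17,25/4, 66/5, 13.56, 29.68, 55.67, 82.64]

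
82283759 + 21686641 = 103970400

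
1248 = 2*624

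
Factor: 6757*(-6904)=- 46650328 =-2^3*29^1*233^1*863^1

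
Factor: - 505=  -  5^1*101^1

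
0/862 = 0 = 0.00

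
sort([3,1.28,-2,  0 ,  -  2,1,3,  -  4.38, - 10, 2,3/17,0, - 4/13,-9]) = [ - 10,-9, - 4.38, - 2,- 2, - 4/13,0 , 0 , 3/17 , 1 , 1.28,2,3,3]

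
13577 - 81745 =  - 68168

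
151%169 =151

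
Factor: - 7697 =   -  43^1*179^1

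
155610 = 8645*18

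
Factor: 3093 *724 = 2239332 =2^2*3^1*181^1*1031^1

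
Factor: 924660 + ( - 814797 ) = 109863 = 3^3*13^1*313^1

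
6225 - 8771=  - 2546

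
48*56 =2688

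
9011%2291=2138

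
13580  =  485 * 28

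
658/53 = 658/53 = 12.42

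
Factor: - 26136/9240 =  - 3^2 * 5^( - 1 ) * 7^( - 1) * 11^1 = - 99/35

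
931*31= 28861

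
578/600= 289/300 = 0.96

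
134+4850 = 4984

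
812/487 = 1 + 325/487 = 1.67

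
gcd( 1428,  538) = 2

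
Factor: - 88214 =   -  2^1*7^1 * 6301^1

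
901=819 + 82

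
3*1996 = 5988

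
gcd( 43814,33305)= 1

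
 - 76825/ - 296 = 76825/296= 259.54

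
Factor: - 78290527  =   - 7^1 * 11184361^1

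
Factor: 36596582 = 2^1  *  11^1*1663481^1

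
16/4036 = 4/1009 = 0.00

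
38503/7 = 5500 +3/7 = 5500.43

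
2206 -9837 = -7631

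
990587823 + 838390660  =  1828978483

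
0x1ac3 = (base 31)740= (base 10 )6851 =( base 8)15303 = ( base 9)10352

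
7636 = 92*83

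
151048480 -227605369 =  - 76556889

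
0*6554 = 0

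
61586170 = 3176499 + 58409671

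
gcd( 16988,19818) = 2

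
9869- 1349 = 8520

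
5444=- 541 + 5985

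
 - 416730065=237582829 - 654312894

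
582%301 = 281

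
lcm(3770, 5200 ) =150800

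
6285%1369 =809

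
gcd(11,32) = 1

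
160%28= 20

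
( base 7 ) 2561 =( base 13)59C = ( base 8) 1716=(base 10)974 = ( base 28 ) 16M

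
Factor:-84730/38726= - 5^1 *17^( - 2)*37^1*67^ ( - 1 )*229^1 =- 42365/19363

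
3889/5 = 777 + 4/5 = 777.80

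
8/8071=8/8071 =0.00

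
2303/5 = 2303/5 = 460.60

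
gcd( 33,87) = 3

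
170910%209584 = 170910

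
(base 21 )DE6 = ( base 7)23406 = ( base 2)1011110010001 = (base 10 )6033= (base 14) 22AD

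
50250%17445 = 15360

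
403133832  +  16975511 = 420109343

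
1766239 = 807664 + 958575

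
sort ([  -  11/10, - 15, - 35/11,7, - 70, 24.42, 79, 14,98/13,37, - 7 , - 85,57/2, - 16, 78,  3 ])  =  [-85, - 70 , - 16, - 15, - 7, - 35/11, - 11/10 , 3,7, 98/13,14, 24.42, 57/2, 37, 78, 79]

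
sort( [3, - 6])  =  [-6, 3]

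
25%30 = 25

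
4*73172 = 292688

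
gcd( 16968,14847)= 2121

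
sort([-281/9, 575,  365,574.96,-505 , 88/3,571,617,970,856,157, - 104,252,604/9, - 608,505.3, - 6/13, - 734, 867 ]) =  [-734, - 608, - 505, - 104,-281/9, - 6/13,88/3,604/9, 157, 252,365,505.3,571, 574.96,575, 617,856,867, 970]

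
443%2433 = 443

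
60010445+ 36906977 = 96917422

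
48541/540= 48541/540 = 89.89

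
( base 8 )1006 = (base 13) 30b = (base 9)635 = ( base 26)JO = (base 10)518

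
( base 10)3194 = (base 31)3a1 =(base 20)7je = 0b110001111010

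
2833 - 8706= - 5873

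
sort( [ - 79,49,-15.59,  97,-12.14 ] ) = [ - 79, - 15.59 , - 12.14, 49, 97 ]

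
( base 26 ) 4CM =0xbde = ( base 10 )3038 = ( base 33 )2Q2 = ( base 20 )7bi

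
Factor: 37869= 3^1  *13^1*971^1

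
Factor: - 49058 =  - 2^1*19^1*1291^1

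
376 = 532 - 156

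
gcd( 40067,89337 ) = 1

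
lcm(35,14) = 70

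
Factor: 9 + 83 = 2^2 * 23^1=92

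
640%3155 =640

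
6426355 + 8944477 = 15370832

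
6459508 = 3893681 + 2565827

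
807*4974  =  4014018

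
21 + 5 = 26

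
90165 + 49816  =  139981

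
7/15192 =7/15192 = 0.00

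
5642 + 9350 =14992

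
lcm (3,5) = 15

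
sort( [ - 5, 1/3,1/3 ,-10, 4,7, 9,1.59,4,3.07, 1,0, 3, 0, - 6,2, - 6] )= [ - 10  , - 6, - 6, - 5,0, 0, 1/3 , 1/3, 1,1.59, 2,3,3.07,4, 4,7,  9 ]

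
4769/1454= 3 + 407/1454=3.28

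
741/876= 247/292 = 0.85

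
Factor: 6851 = 13^1*17^1*31^1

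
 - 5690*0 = 0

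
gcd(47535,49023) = 3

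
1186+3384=4570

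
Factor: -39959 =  -31^1*1289^1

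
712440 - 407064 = 305376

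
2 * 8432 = 16864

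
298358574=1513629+296844945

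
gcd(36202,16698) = 46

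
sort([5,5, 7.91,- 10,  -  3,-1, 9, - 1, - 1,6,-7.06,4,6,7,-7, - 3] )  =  [ - 10,-7.06, - 7, - 3, - 3,-1,-1, - 1,4,5,5 , 6  ,  6,7,7.91,9]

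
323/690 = 323/690 = 0.47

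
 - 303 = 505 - 808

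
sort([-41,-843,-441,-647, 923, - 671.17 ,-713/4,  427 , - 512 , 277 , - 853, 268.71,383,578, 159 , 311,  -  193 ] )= [  -  853, - 843, - 671.17 , - 647 ,-512, - 441 ,  -  193,-713/4,-41, 159 , 268.71, 277, 311, 383, 427,  578,923] 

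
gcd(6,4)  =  2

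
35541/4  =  8885 +1/4=8885.25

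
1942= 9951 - 8009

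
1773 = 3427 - 1654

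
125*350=43750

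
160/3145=32/629 = 0.05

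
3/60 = 1/20 = 0.05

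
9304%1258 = 498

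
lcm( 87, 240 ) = 6960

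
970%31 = 9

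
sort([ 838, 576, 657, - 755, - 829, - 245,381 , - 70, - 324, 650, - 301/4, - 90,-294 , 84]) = [ - 829,  -  755, - 324, - 294, - 245,-90, - 301/4, - 70,84,381, 576,  650,657, 838 ] 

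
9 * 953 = 8577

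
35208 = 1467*24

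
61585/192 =61585/192  =  320.76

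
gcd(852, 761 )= 1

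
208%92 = 24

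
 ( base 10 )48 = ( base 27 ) 1L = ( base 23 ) 22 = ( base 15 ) 33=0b110000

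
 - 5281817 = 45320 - 5327137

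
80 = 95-15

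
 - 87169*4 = -348676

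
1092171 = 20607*53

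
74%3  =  2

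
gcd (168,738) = 6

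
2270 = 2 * 1135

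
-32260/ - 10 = 3226 + 0/1 =3226.00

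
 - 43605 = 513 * (-85) 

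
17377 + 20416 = 37793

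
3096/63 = 344/7 = 49.14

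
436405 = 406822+29583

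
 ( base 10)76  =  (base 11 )6a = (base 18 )44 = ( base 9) 84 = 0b1001100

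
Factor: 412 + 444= 856 = 2^3* 107^1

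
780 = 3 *260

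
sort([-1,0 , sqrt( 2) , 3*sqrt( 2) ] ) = [ - 1,0, sqrt (2), 3 * sqrt(2 ) ]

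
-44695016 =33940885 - 78635901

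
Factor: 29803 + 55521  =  85324 = 2^2*83^1 * 257^1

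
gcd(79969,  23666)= 1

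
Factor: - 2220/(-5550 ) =2/5 = 2^1 * 5^(-1)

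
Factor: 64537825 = 5^2*11^1* 234683^1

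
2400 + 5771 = 8171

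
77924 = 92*847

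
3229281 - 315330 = 2913951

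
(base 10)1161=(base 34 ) 105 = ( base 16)489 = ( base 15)526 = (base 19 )342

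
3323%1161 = 1001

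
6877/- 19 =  - 362 + 1/19 = - 361.95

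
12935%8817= 4118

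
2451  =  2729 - 278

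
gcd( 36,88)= 4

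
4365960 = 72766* 60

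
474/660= 79/110 = 0.72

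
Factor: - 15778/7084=  -  49/22  =  - 2^(-1 ) * 7^2*11^(  -  1 ) 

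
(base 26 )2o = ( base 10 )76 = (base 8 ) 114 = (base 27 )2M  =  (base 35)26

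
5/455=1/91 = 0.01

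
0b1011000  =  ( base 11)80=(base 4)1120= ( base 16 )58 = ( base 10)88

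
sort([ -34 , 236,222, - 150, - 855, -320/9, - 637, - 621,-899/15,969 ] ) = [ - 855, - 637, - 621, -150, - 899/15, - 320/9, - 34,222,236, 969]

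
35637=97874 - 62237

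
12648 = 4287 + 8361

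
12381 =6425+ 5956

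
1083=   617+466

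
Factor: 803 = 11^1*73^1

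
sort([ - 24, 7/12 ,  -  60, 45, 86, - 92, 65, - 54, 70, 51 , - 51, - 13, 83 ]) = [ - 92  ,-60 , - 54,-51, - 24, - 13, 7/12, 45, 51, 65,  70, 83,86 ] 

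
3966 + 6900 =10866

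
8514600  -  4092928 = 4421672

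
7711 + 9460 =17171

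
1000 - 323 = 677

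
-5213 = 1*(-5213)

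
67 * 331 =22177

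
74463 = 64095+10368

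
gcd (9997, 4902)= 1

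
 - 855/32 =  - 855/32 = - 26.72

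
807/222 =269/74=3.64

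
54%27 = 0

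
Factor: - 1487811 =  - 3^1*13^1  *  38149^1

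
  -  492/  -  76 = 123/19 = 6.47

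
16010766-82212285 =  - 66201519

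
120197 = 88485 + 31712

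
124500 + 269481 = 393981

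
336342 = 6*56057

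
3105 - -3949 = 7054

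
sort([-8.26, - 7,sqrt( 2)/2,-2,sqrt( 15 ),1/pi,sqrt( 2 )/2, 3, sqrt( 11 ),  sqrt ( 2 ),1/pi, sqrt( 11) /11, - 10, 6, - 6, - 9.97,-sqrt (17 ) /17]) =[-10, - 9.97, - 8.26, - 7, - 6, - 2, - sqrt(17 )/17,sqrt ( 11 ) /11,1/pi,  1/pi,  sqrt( 2 ) /2, sqrt( 2) /2, sqrt( 2),3,sqrt( 11),sqrt( 15 ),6 ]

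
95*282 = 26790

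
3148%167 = 142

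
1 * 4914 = 4914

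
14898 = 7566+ 7332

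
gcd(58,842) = 2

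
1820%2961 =1820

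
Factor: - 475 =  - 5^2*19^1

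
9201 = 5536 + 3665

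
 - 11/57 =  - 1+ 46/57 = - 0.19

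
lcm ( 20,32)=160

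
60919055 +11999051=72918106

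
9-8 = 1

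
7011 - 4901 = 2110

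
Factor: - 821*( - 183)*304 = 2^4*3^1*19^1*61^1*821^1 = 45673872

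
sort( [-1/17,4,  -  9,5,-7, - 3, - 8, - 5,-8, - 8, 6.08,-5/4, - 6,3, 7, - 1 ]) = [ - 9, - 8,  -  8, - 8,  -  7, - 6, - 5, - 3, - 5/4, - 1, - 1/17,3,4, 5,6.08,7] 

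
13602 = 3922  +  9680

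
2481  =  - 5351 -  -7832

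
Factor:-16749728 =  -2^5 * 197^1*2657^1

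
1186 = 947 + 239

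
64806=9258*7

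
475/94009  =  475/94009  =  0.01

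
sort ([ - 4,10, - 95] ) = [ - 95, - 4,  10]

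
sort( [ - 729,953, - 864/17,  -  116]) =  [ - 729, - 116, - 864/17, 953]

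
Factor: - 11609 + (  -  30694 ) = -3^1* 59^1*239^1= -42303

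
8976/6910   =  1+1033/3455=1.30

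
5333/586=5333/586 = 9.10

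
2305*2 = 4610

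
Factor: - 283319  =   - 449^1*631^1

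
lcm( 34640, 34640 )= 34640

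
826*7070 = 5839820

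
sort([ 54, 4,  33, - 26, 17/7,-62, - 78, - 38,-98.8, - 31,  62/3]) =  [- 98.8,-78,-62,  -  38, - 31,-26, 17/7, 4, 62/3,33, 54] 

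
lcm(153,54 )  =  918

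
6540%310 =30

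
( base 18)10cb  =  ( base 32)5TB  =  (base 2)1011110101011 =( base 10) 6059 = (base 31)69E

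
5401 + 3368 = 8769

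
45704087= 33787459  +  11916628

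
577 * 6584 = 3798968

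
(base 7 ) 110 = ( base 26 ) 24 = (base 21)2e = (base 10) 56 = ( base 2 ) 111000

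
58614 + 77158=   135772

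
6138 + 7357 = 13495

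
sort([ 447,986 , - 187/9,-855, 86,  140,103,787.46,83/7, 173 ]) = [-855,- 187/9,83/7,  86,103,140,173,447, 787.46,986 ]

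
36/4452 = 3/371 = 0.01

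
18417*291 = 5359347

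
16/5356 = 4/1339 =0.00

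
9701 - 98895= - 89194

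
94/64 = 47/32 = 1.47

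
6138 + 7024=13162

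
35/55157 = 35/55157 = 0.00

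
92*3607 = 331844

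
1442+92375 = 93817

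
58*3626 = 210308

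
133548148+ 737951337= 871499485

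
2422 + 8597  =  11019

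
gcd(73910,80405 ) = 5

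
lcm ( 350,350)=350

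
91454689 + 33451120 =124905809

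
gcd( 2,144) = 2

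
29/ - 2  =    -  15+1/2 = - 14.50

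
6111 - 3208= 2903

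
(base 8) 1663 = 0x3b3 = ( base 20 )277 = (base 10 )947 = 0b1110110011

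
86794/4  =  21698+1/2= 21698.50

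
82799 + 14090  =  96889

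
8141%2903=2335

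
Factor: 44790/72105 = 2986/4807=2^1*11^(- 1)*19^( - 1)*23^ ( -1)*1493^1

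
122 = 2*61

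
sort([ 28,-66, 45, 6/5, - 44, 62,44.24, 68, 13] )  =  [ - 66, - 44,6/5, 13, 28,44.24, 45, 62, 68] 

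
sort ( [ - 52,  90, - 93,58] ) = [ - 93,-52,58,90] 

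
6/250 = 3/125 =0.02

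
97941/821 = 119 + 242/821 = 119.29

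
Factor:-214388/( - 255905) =2^2 * 5^( - 1 ) * 13^ ( - 1) * 31^(-1) * 127^(- 1)*53597^1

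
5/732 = 5/732= 0.01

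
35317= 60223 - 24906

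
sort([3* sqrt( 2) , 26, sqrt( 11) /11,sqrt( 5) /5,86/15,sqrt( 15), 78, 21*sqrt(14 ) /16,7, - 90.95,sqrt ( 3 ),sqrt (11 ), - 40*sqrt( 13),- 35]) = [ -40* sqrt( 13 ), - 90.95, - 35 , sqrt ( 11)/11,sqrt( 5 )/5,sqrt(3), sqrt( 11),sqrt(15),3 * sqrt( 2 ),21*sqrt(14 )/16,86/15,7,26,78 ] 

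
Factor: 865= 5^1*  173^1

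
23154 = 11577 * 2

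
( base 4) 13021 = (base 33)DS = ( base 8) 711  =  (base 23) jk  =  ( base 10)457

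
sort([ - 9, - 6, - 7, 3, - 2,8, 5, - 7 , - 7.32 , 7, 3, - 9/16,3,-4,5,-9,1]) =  [ - 9, - 9, - 7.32, - 7, - 7,-6, - 4,  -  2,-9/16,1,3,3, 3,5,5, 7,8]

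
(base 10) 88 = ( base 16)58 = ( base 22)40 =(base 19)4c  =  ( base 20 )48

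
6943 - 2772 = 4171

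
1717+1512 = 3229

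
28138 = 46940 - 18802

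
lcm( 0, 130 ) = 0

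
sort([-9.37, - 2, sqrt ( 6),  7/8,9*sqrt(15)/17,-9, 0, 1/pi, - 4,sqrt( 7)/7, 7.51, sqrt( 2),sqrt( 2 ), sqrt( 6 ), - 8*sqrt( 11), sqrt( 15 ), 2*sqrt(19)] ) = [ - 8 * sqrt( 11 ), - 9.37,- 9, - 4,  -  2, 0, 1/pi, sqrt( 7 ) /7, 7/8, sqrt( 2),sqrt( 2) , 9*sqrt( 15)/17 , sqrt(6),  sqrt ( 6), sqrt ( 15), 7.51,2*sqrt( 19)] 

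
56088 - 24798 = 31290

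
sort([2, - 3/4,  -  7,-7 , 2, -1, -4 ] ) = [ - 7, - 7,  -  4, - 1,-3/4,  2, 2]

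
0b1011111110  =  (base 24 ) 17M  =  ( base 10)766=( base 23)1a7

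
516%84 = 12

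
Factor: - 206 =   -  2^1*103^1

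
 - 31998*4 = -127992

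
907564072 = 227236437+680327635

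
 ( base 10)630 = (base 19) 1E3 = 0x276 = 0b1001110110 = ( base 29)LL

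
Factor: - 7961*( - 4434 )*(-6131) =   -  216418622694 = - 2^1*3^1*19^1*419^1*739^1*6131^1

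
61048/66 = 30524/33 = 924.97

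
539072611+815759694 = 1354832305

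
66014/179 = 66014/179 = 368.79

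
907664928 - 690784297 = 216880631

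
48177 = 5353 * 9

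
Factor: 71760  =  2^4*3^1*5^1*13^1*23^1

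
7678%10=8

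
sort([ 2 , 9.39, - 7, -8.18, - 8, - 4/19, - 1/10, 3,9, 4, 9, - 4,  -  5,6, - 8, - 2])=[ - 8.18, - 8, - 8,  -  7, - 5,  -  4, - 2, - 4/19, - 1/10, 2, 3, 4, 6, 9, 9,9.39]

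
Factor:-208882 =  - 2^1 * 71^1* 1471^1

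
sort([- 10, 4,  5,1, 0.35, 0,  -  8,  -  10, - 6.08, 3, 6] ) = [ - 10,-10,-8, - 6.08,0, 0.35 , 1, 3, 4, 5, 6]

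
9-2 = 7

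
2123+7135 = 9258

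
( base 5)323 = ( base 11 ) 80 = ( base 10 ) 88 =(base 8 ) 130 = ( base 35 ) 2I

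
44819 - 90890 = - 46071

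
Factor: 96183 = 3^2*10687^1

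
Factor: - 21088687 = -17^1*1240511^1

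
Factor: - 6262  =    -  2^1*31^1*101^1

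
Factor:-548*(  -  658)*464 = 2^7*7^1 * 29^1*47^1*137^1=167310976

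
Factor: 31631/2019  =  3^( - 1 )*47^1 = 47/3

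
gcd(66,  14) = 2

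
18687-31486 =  -12799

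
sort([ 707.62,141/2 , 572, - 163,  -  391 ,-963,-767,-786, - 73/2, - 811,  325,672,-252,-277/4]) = [-963 ,-811, - 786,-767,  -  391,-252, - 163, - 277/4, - 73/2,141/2, 325, 572,672,707.62] 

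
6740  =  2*3370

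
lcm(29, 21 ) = 609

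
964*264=254496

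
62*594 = 36828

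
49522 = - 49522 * ( - 1)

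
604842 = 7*86406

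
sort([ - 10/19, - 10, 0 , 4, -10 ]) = [-10, - 10,  -  10/19,0, 4 ]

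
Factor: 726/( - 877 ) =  - 2^1 * 3^1*11^2 * 877^( - 1)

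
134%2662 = 134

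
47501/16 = 47501/16 = 2968.81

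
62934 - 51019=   11915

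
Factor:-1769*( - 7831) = 13853039 = 29^1*41^1*61^1 *191^1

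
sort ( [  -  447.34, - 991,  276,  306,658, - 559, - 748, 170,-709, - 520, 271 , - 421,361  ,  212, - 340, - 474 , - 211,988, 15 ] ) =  [ - 991, -748,-709, - 559, - 520, - 474, - 447.34, - 421,  -  340, - 211,  15 , 170,212,  271, 276,306  ,  361,658,988]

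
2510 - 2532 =- 22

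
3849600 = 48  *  80200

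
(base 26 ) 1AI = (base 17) 352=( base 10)954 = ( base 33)SU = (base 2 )1110111010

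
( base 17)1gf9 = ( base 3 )111110000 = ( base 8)23111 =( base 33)900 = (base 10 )9801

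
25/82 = 25/82=   0.30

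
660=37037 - 36377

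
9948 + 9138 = 19086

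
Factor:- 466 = -2^1*233^1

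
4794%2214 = 366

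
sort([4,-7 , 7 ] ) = [  -  7, 4,  7] 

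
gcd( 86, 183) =1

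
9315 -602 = 8713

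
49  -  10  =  39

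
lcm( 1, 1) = 1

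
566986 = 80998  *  7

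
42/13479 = 14/4493 = 0.00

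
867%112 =83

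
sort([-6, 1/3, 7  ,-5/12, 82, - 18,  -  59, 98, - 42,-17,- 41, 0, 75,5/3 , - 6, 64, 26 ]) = [ - 59,-42, - 41,  -  18, - 17,-6,- 6, - 5/12, 0, 1/3, 5/3,7,26, 64, 75, 82, 98 ]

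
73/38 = 1 + 35/38=1.92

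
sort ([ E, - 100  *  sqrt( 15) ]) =[- 100*sqrt(15 ),E ]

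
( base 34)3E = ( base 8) 164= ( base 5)431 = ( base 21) 5B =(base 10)116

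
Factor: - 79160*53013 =  -  4196509080 = - 2^3 * 3^1*5^1*41^1*431^1*1979^1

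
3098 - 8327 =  - 5229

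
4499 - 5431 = - 932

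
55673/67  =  830 + 63/67 = 830.94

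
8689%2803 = 280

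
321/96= 3 + 11/32 = 3.34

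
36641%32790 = 3851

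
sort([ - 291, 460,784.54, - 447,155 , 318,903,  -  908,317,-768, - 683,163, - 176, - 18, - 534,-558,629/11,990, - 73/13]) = [-908,  -  768,  -  683, - 558, - 534,-447,-291  ,-176,-18,-73/13, 629/11,155,  163 , 317, 318, 460, 784.54, 903, 990] 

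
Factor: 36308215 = 5^1  *349^1 * 20807^1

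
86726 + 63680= 150406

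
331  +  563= 894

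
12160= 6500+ 5660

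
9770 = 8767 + 1003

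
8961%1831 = 1637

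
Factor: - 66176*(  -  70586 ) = 4671099136 =2^8 * 11^1*29^1*47^1*1217^1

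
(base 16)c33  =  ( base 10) 3123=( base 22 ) 69l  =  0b110000110011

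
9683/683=14+121/683 = 14.18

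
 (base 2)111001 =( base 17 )36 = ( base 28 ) 21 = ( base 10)57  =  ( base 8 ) 71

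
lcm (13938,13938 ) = 13938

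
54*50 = 2700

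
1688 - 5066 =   -  3378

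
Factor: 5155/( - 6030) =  - 1031/1206 = -  2^( - 1)*3^( - 2)*67^( - 1)*1031^1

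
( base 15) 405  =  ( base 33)RE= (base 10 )905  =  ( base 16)389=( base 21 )212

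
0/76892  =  0 = 0.00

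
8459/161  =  52 + 87/161 = 52.54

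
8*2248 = 17984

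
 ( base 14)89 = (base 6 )321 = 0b1111001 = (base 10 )121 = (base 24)51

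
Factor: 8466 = 2^1*3^1*17^1*83^1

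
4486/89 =4486/89 = 50.40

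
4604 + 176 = 4780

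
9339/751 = 9339/751 = 12.44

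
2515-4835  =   - 2320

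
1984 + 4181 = 6165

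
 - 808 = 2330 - 3138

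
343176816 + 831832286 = 1175009102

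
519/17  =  519/17 = 30.53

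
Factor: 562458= 2^1*3^1*13^1*7211^1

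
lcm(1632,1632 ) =1632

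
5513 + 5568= 11081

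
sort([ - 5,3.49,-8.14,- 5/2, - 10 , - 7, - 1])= [ - 10,  -  8.14, - 7 ,  -  5, -5/2, -1,3.49 ] 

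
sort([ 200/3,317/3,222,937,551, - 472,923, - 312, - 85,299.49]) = [ - 472, - 312, - 85,200/3,317/3, 222, 299.49 , 551,923,937] 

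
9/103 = 9/103 = 0.09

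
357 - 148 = 209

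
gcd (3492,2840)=4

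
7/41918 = 7/41918=0.00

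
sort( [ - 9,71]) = [-9,  71] 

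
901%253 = 142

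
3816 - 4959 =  - 1143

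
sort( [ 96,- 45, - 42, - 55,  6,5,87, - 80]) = [ - 80, - 55,  -  45, - 42, 5,6, 87, 96]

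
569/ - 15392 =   -  569/15392 = - 0.04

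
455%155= 145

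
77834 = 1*77834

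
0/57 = 0 = 0.00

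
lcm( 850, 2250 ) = 38250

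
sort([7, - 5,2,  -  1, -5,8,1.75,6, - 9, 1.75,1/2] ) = [ - 9, - 5, - 5 , - 1, 1/2,1.75 , 1.75,2,6, 7,8]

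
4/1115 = 4/1115 = 0.00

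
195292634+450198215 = 645490849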